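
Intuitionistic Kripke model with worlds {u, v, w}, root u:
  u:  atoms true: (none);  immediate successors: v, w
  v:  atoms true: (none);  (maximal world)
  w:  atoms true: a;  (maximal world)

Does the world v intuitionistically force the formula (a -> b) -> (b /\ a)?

v ||-/- (a -> b) -> (b /\ a): already at v itself, v ||- a -> b but v ||-/- b /\ a.
v ||-/- b /\ a since v fails b.

No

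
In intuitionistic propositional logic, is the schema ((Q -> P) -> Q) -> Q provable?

This is Peirce's law, which is not intuitionistically valid.
A Kripke countermodel: worlds 0, 1; order generated by 0 <= 1; atoms true at each world — 0:{}; 1:{Q}.
0 ||-/- ((Q -> P) -> Q) -> Q: already at 0 itself, 0 ||- (Q -> P) -> Q but 0 ||-/- Q.
0 lacks atom Q, so 0 ||-/- Q.
So the root 0 does not force the formula.

No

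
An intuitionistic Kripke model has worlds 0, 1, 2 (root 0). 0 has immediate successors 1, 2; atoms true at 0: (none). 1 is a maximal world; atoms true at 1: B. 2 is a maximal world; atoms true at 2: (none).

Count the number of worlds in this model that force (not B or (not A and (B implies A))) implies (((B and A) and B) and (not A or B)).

0: does not force it — 0 does not force (not B or (not A and (B implies A))) implies (((B and A) and B) and (not A or B)): at the accessible world 2, 2 forces not B or (not A and (B implies A)) but 2 does not force ((B and A) and B) and (not A or B).
1: forces it.
2: does not force it — 2 does not force (not B or (not A and (B implies A))) implies (((B and A) and B) and (not A or B)): already at 2 itself, 2 forces not B or (not A and (B implies A)) but 2 does not force ((B and A) and B) and (not A or B).
Worlds forcing the formula: {1}.

1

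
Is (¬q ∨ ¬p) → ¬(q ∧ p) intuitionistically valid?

Yes

This is a constructively valid De Morgan direction (disjunction of negations to negated conjunction), which is intuitionistically derivable.
If ¬q holds at a world then no accessible world forces q, hence none forces q ∧ p; likewise for ¬p.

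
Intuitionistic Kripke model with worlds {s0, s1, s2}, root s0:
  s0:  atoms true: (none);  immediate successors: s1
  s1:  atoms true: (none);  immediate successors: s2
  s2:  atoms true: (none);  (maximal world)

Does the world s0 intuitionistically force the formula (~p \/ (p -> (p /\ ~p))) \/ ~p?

s0 ||- (~p \/ (p -> (p /\ ~p))) \/ ~p via the disjunct ~p \/ (p -> (p /\ ~p)).

Yes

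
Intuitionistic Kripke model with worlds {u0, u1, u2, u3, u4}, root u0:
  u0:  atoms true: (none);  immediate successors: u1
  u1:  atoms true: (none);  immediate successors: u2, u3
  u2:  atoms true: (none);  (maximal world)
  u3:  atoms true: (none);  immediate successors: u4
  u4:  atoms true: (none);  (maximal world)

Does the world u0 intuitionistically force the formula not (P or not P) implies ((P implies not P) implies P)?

u0 forces not (P or not P) implies ((P implies not P) implies P) vacuously: no world accessible from u0 forces the antecedent not (P or not P).

Yes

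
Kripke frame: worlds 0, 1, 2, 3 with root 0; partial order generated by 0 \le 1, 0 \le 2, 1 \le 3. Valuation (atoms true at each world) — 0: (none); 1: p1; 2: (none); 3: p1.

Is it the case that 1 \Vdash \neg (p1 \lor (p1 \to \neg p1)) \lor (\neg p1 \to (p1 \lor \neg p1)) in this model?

Yes

1 \Vdash \neg (p1 \lor (p1 \to \neg p1)) \lor (\neg p1 \to (p1 \lor \neg p1)) via the disjunct \neg p1 \to (p1 \lor \neg p1).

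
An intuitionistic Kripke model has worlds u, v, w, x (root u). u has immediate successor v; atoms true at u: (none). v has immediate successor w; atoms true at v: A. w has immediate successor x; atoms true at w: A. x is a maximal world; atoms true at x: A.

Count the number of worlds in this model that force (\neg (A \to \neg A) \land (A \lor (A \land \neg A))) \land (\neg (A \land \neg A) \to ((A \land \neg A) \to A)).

u: does not force it — u \nVdash (\neg (A \to \neg A) \land (A \lor (A \land \neg A))) \land (\neg (A \land \neg A) \to ((A \land \neg A) \to A)) since u fails \neg (A \to \neg A) \land (A \lor (A \land \neg A)).
v: forces it.
w: forces it.
x: forces it.
Worlds forcing the formula: {v, w, x}.

3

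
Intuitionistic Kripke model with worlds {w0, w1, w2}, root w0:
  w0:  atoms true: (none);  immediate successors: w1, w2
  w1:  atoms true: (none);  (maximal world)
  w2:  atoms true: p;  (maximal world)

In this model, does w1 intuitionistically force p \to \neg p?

Yes

w1 \Vdash p \to \neg p vacuously: no world accessible from w1 forces the antecedent p.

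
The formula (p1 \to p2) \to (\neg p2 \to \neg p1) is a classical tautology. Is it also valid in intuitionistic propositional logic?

Yes

This is the forward direction of contraposition, which is intuitionistically derivable.
Assume p1 \to p2 and \neg p2. If p1 held then p2 would follow, contradicting \neg p2; so \neg p1.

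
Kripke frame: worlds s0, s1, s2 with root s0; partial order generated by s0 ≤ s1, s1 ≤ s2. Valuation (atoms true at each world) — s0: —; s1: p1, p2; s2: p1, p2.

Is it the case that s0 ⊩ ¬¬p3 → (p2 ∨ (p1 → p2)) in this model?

s0 ⊩ ¬¬p3 → (p2 ∨ (p1 → p2)) vacuously: no world accessible from s0 forces the antecedent ¬¬p3.

Yes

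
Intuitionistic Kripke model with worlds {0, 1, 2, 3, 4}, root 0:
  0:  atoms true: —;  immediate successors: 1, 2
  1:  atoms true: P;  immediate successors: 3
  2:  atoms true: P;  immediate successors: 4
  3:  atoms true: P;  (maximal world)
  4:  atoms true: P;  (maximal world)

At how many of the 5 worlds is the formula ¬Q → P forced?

4

0: does not force it — 0 ⊮ ¬Q → P: already at 0 itself, 0 ⊩ ¬Q but 0 ⊮ P.
1: forces it.
2: forces it.
3: forces it.
4: forces it.
Worlds forcing the formula: {1, 2, 3, 4}.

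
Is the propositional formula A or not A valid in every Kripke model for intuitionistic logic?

This is the law of excluded middle, which is not intuitionistically valid.
A Kripke countermodel: worlds 0, 1; order generated by 0 <= 1; atoms true at each world — 0:{}; 1:{A}.
0 does not force A or not A: neither disjunct is forced at 0.
0 lacks atom A, so 0 does not force A.
So the root 0 does not force the formula.

No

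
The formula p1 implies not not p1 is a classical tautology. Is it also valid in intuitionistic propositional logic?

This is double-negation introduction, which is intuitionistically derivable.
If a world forces p1 then every accessible world forces p1 (persistence), so none forces not p1; hence not not p1.

Yes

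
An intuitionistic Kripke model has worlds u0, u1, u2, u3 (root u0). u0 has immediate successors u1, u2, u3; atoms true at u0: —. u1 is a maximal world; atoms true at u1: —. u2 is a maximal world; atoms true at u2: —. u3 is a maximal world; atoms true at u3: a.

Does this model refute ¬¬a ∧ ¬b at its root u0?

Yes

u0 ⊮ ¬¬a ∧ ¬b since u0 fails ¬¬a.
So the root u0 does not force ¬¬a ∧ ¬b; the model is a countermodel.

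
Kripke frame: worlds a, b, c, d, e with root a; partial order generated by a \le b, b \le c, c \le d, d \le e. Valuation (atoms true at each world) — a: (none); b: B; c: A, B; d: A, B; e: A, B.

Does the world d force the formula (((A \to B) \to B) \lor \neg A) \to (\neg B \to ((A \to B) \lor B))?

d \Vdash (((A \to B) \to B) \lor \neg A) \to (\neg B \to ((A \to B) \lor B)): every world accessible from d that forces ((A \to B) \to B) \lor \neg A (namely d, e) also forces \neg B \to ((A \to B) \lor B).

Yes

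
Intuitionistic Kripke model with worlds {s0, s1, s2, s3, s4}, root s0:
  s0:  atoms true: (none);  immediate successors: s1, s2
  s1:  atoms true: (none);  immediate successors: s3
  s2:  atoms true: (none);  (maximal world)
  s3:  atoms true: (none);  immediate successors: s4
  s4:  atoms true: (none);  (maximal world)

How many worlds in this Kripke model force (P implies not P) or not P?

5

s0: forces it.
s1: forces it.
s2: forces it.
s3: forces it.
s4: forces it.
Worlds forcing the formula: {s0, s1, s2, s3, s4}.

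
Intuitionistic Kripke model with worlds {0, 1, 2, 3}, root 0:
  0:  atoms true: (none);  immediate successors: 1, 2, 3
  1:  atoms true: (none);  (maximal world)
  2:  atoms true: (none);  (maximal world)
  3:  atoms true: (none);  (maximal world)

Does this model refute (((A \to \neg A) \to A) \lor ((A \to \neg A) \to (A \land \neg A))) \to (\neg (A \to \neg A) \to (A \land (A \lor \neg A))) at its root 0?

0 \Vdash (((A \to \neg A) \to A) \lor ((A \to \neg A) \to (A \land \neg A))) \to (\neg (A \to \neg A) \to (A \land (A \lor \neg A))) vacuously: no world accessible from 0 forces the antecedent ((A \to \neg A) \to A) \lor ((A \to \neg A) \to (A \land \neg A)).
So the root 0 forces (((A \to \neg A) \to A) \lor ((A \to \neg A) \to (A \land \neg A))) \to (\neg (A \to \neg A) \to (A \land (A \lor \neg A))); the model is not a countermodel.

No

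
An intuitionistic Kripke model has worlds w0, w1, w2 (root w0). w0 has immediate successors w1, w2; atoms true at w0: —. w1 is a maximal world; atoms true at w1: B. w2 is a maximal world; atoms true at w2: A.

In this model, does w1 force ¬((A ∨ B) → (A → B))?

No

w1 ⊮ ¬((A ∨ B) → (A → B)) since w1 is accessible from w1 and w1 ⊩ (A ∨ B) → (A → B).
w1 ⊩ (A ∨ B) → (A → B): every world accessible from w1 that forces A ∨ B (namely w1) also forces A → B.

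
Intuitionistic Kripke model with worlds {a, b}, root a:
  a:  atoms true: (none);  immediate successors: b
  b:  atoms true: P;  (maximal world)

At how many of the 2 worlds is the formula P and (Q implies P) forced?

a: does not force it — a does not force P and (Q implies P) since a fails P.
b: forces it.
Worlds forcing the formula: {b}.

1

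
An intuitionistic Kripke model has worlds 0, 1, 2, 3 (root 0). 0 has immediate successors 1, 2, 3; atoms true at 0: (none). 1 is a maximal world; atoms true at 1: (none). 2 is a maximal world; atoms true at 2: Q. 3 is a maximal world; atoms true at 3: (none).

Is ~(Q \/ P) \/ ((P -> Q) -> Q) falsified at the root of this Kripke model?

0 ||-/- ~(Q \/ P) \/ ((P -> Q) -> Q): neither disjunct is forced at 0.
0 ||-/- ~(Q \/ P) since 2 is accessible from 0 and 2 ||- Q \/ P.
2 ||- Q \/ P via the disjunct Q.
So the root 0 does not force ~(Q \/ P) \/ ((P -> Q) -> Q); the model is a countermodel.

Yes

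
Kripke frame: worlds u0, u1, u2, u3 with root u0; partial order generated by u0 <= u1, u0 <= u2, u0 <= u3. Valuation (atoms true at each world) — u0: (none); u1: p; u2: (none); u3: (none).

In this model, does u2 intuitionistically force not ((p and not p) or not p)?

u2 does not force not ((p and not p) or not p) since u2 is accessible from u2 and u2 forces (p and not p) or not p.
u2 forces (p and not p) or not p via the disjunct not p.

No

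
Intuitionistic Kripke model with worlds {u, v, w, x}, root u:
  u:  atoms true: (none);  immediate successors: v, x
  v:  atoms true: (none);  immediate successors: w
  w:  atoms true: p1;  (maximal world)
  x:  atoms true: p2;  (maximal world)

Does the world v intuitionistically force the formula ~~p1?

v ||- ~~p1: no world accessible from v forces ~p1.

Yes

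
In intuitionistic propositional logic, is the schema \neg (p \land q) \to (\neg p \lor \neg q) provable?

This is the constructively invalid direction of De Morgan's law for conjunction, which is not intuitionistically valid.
A Kripke countermodel: worlds u, v, w; order generated by u \le v, u \le w; atoms true at each world — u:{}; v:{p}; w:{q}.
u \nVdash \neg (p \land q) \to (\neg p \lor \neg q): already at u itself, u \Vdash \neg (p \land q) but u \nVdash \neg p \lor \neg q.
u \nVdash \neg p \lor \neg q: neither disjunct is forced at u.
u \nVdash \neg p since v is accessible from u and v \Vdash p.
So the root u does not force the formula.

No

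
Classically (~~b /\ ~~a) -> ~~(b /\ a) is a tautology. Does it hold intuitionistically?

This is the distribution of double negation over conjunction, which is intuitionistically derivable.
Assume ~~b, ~~a, and ~(b /\ a). From b we'd get ~a (since b /\ a is refuted), contradicting ~~a; so ~b, contradicting ~~b.

Yes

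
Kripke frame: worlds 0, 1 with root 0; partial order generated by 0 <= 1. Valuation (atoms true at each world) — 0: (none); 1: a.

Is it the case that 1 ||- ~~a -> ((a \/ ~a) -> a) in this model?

Yes

1 ||- ~~a -> ((a \/ ~a) -> a): every world accessible from 1 that forces ~~a (namely 1) also forces (a \/ ~a) -> a.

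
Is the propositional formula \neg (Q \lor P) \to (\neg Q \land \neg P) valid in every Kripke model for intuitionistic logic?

Yes

This is a constructively valid De Morgan direction (negated disjunction to conjunction of negations), which is intuitionistically derivable.
From \neg (Q \lor P): if Q held then Q \lor P would, contradiction — so \neg Q; similarly \neg P.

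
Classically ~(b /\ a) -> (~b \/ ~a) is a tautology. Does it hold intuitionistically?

No

This is the constructively invalid direction of De Morgan's law for conjunction, which is not intuitionistically valid.
A Kripke countermodel: worlds u0, u1, u2; order generated by u0 <= u1, u0 <= u2; atoms true at each world — u0:{}; u1:{b}; u2:{a}.
u0 ||-/- ~(b /\ a) -> (~b \/ ~a): already at u0 itself, u0 ||- ~(b /\ a) but u0 ||-/- ~b \/ ~a.
u0 ||-/- ~b \/ ~a: neither disjunct is forced at u0.
u0 ||-/- ~b since u1 is accessible from u0 and u1 ||- b.
So the root u0 does not force the formula.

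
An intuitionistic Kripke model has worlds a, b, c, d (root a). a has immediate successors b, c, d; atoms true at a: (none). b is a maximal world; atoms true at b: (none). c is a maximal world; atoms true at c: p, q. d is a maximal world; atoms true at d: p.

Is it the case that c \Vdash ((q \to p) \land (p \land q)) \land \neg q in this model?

No

c \nVdash ((q \to p) \land (p \land q)) \land \neg q since c fails \neg q.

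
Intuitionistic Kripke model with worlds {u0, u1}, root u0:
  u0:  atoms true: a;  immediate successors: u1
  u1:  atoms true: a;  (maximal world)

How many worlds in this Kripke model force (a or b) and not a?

u0: does not force it — u0 does not force (a or b) and not a since u0 fails not a.
u1: does not force it.
Worlds forcing the formula: { }.

0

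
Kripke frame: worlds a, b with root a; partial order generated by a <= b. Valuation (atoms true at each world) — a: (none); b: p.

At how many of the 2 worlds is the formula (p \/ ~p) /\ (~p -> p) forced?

1

a: does not force it — a ||-/- (p \/ ~p) /\ (~p -> p) since a fails p \/ ~p.
b: forces it.
Worlds forcing the formula: {b}.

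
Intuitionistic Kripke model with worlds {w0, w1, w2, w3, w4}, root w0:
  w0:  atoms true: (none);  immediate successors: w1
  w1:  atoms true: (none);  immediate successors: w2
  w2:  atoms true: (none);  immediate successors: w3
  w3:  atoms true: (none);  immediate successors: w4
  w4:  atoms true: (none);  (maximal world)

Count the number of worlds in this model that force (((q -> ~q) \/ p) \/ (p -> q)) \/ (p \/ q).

w0: forces it.
w1: forces it.
w2: forces it.
w3: forces it.
w4: forces it.
Worlds forcing the formula: {w0, w1, w2, w3, w4}.

5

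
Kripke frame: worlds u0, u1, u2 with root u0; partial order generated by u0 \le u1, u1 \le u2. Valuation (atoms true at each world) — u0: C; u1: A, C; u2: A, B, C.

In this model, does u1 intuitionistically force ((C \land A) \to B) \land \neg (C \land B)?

No

u1 \nVdash ((C \land A) \to B) \land \neg (C \land B) since u1 fails (C \land A) \to B.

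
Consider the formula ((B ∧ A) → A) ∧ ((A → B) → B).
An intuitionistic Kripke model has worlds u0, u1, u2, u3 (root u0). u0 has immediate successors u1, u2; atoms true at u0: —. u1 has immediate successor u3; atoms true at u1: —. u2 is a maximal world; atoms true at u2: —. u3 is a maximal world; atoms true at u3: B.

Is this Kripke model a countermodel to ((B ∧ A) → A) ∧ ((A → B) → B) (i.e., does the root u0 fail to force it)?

Yes

u0 ⊮ ((B ∧ A) → A) ∧ ((A → B) → B) since u0 fails (A → B) → B.
So the root u0 does not force ((B ∧ A) → A) ∧ ((A → B) → B); the model is a countermodel.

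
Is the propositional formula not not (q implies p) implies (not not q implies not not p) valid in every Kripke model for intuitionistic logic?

Yes

This is the distribution of double negation over implication, which is intuitionistically derivable.
Assume not not (q implies p) and not not q; suppose not p. Then q implies p would give not q (by contraposition), contradicting not not q; so not (q implies p), contradicting not not (q implies p). Hence not not p.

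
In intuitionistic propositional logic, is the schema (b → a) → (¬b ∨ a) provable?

No

This is the material-implication-as-disjunction principle, which is not intuitionistically valid.
A Kripke countermodel: worlds w0, w1; order generated by w0 ≤ w1; atoms true at each world — w0:{}; w1:{a,b}.
w0 ⊮ (b → a) → (¬b ∨ a): already at w0 itself, w0 ⊩ b → a but w0 ⊮ ¬b ∨ a.
w0 ⊮ ¬b ∨ a: neither disjunct is forced at w0.
w0 ⊮ ¬b since w1 is accessible from w0 and w1 ⊩ b.
So the root w0 does not force the formula.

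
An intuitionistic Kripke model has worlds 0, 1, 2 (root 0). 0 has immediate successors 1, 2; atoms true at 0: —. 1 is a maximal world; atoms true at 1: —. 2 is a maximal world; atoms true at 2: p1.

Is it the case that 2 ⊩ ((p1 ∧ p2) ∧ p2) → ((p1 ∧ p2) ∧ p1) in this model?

2 ⊩ ((p1 ∧ p2) ∧ p2) → ((p1 ∧ p2) ∧ p1) vacuously: no world accessible from 2 forces the antecedent (p1 ∧ p2) ∧ p2.

Yes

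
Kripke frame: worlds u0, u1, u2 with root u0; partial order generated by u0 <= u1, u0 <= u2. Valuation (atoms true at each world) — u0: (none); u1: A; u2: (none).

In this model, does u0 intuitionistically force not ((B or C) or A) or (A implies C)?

No

u0 does not force not ((B or C) or A) or (A implies C): neither disjunct is forced at u0.
u0 does not force not ((B or C) or A) since u1 is accessible from u0 and u1 forces (B or C) or A.
u1 forces (B or C) or A via the disjunct A.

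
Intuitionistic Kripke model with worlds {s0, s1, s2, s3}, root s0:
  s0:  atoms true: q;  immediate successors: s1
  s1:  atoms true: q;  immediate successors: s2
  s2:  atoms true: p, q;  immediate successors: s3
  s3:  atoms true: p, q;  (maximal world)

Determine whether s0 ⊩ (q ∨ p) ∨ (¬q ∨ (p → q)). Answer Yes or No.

s0 ⊩ (q ∨ p) ∨ (¬q ∨ (p → q)) via the disjunct q ∨ p.

Yes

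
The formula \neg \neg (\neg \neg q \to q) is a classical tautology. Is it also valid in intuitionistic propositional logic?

Yes

This is the double negation of double-negation elimination, which is intuitionistically derivable.
By Glivenko's theorem the double negation of any classical propositional tautology is intuitionistically provable; \neg \neg q \to q is classically a tautology.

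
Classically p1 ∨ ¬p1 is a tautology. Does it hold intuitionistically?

This is the law of excluded middle, which is not intuitionistically valid.
A Kripke countermodel: worlds s0, s1; order generated by s0 ≤ s1; atoms true at each world — s0:{}; s1:{p1}.
s0 ⊮ p1 ∨ ¬p1: neither disjunct is forced at s0.
s0 lacks atom p1, so s0 ⊮ p1.
So the root s0 does not force the formula.

No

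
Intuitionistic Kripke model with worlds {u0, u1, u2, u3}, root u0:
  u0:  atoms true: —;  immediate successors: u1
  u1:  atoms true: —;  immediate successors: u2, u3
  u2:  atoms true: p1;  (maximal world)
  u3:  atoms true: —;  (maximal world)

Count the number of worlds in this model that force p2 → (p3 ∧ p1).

4

u0: forces it.
u1: forces it.
u2: forces it.
u3: forces it.
Worlds forcing the formula: {u0, u1, u2, u3}.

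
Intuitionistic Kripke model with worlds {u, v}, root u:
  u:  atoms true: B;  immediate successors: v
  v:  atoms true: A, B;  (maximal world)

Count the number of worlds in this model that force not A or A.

1

u: does not force it — u does not force not A or A: neither disjunct is forced at u.
v: forces it.
Worlds forcing the formula: {v}.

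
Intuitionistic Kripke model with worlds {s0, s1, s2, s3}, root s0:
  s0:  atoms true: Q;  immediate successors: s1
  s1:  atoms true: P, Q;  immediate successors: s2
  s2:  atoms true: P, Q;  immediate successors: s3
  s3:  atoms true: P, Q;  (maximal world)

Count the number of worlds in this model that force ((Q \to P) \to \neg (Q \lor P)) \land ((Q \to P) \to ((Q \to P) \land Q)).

0

s0: does not force it — s0 \nVdash ((Q \to P) \to \neg (Q \lor P)) \land ((Q \to P) \to ((Q \to P) \land Q)) since s0 fails (Q \to P) \to \neg (Q \lor P).
s1: does not force it.
s2: does not force it.
s3: does not force it.
Worlds forcing the formula: { }.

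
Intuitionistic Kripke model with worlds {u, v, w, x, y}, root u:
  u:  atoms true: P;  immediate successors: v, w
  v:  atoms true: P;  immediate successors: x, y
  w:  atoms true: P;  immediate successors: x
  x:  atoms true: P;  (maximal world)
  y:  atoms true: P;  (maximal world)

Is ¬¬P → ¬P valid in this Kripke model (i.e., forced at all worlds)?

No

Not every world: u ⊮ ¬¬P → ¬P.
u ⊮ ¬¬P → ¬P: already at u itself, u ⊩ ¬¬P but u ⊮ ¬P.
u ⊮ ¬P since u is accessible from u and u ⊩ P.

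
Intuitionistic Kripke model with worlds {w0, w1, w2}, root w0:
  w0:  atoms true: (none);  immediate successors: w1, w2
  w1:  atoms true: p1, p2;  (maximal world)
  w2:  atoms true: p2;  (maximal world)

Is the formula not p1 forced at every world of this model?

Not every world: w0 does not force not p1.
w0 does not force not p1 since w1 is accessible from w0 and w1 forces p1.

No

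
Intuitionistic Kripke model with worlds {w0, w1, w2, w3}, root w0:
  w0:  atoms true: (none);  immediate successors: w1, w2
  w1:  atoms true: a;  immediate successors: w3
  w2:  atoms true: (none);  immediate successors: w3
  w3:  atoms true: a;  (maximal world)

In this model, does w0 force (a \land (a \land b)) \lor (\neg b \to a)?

No

w0 \nVdash (a \land (a \land b)) \lor (\neg b \to a): neither disjunct is forced at w0.
w0 \nVdash a \land (a \land b) since w0 fails a.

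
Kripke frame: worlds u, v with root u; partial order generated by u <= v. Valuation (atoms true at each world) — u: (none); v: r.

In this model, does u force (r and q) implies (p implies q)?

Yes

u forces (r and q) implies (p implies q) vacuously: no world accessible from u forces the antecedent r and q.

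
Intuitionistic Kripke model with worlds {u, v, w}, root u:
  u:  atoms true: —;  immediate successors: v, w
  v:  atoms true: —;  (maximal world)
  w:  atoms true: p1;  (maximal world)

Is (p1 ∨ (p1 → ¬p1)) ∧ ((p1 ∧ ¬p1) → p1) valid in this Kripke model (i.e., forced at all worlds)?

No

Not every world: u ⊮ (p1 ∨ (p1 → ¬p1)) ∧ ((p1 ∧ ¬p1) → p1).
u ⊮ (p1 ∨ (p1 → ¬p1)) ∧ ((p1 ∧ ¬p1) → p1) since u fails p1 ∨ (p1 → ¬p1).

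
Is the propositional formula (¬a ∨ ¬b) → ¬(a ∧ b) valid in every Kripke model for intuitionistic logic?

Yes

This is a constructively valid De Morgan direction (disjunction of negations to negated conjunction), which is intuitionistically derivable.
If ¬a holds at a world then no accessible world forces a, hence none forces a ∧ b; likewise for ¬b.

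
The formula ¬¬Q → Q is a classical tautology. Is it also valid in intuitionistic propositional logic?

No

This is double-negation elimination, which is not intuitionistically valid.
A Kripke countermodel: worlds 0, 1; order generated by 0 ≤ 1; atoms true at each world — 0:{}; 1:{Q}.
0 ⊮ ¬¬Q → Q: already at 0 itself, 0 ⊩ ¬¬Q but 0 ⊮ Q.
0 lacks atom Q, so 0 ⊮ Q.
So the root 0 does not force the formula.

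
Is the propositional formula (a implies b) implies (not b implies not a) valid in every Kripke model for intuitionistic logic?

Yes

This is the forward direction of contraposition, which is intuitionistically derivable.
Assume a implies b and not b. If a held then b would follow, contradicting not b; so not a.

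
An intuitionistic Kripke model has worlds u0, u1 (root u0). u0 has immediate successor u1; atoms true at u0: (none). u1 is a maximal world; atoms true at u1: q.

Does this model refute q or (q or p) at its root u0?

Yes

u0 does not force q or (q or p): neither disjunct is forced at u0.
u0 lacks atom q, so u0 does not force q.
So the root u0 does not force q or (q or p); the model is a countermodel.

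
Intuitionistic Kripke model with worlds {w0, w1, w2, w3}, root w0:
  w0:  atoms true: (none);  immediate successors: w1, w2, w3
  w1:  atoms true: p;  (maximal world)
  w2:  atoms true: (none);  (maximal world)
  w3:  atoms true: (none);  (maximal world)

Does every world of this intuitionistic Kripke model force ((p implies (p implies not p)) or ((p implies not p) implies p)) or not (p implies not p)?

Not every world: w0 does not force ((p implies (p implies not p)) or ((p implies not p) implies p)) or not (p implies not p).
w0 does not force ((p implies (p implies not p)) or ((p implies not p) implies p)) or not (p implies not p): neither disjunct is forced at w0.
w0 does not force (p implies (p implies not p)) or ((p implies not p) implies p): neither disjunct is forced at w0.
w0 does not force p implies (p implies not p): at the accessible world w1, w1 forces p but w1 does not force p implies not p.
w1 does not force p implies not p: already at w1 itself, w1 forces p but w1 does not force not p.

No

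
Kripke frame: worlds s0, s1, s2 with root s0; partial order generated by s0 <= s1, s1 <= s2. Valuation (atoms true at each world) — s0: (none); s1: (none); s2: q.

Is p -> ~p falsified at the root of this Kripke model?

No

s0 ||- p -> ~p vacuously: no world accessible from s0 forces the antecedent p.
So the root s0 forces p -> ~p; the model is not a countermodel.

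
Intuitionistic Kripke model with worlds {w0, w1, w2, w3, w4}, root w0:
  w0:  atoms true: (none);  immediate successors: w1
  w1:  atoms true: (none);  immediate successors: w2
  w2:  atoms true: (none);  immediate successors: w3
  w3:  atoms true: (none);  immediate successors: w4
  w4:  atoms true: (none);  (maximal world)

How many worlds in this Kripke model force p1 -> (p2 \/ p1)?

5

w0: forces it.
w1: forces it.
w2: forces it.
w3: forces it.
w4: forces it.
Worlds forcing the formula: {w0, w1, w2, w3, w4}.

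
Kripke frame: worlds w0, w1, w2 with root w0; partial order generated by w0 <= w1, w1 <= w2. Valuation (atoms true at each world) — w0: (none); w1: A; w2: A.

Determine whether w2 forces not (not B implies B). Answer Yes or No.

Yes

w2 forces not (not B implies B): no world accessible from w2 forces not B implies B.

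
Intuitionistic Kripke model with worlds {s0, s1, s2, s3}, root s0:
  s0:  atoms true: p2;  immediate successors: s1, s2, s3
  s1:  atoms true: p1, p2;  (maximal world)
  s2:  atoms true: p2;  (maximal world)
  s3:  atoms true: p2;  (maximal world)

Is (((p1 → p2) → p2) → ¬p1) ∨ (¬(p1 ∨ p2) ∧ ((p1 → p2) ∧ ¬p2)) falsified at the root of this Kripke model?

s0 ⊮ (((p1 → p2) → p2) → ¬p1) ∨ (¬(p1 ∨ p2) ∧ ((p1 → p2) ∧ ¬p2)): neither disjunct is forced at s0.
s0 ⊮ ((p1 → p2) → p2) → ¬p1: already at s0 itself, s0 ⊩ (p1 → p2) → p2 but s0 ⊮ ¬p1.
s0 ⊮ ¬p1 since s1 is accessible from s0 and s1 ⊩ p1.
So the root s0 does not force (((p1 → p2) → p2) → ¬p1) ∨ (¬(p1 ∨ p2) ∧ ((p1 → p2) ∧ ¬p2)); the model is a countermodel.

Yes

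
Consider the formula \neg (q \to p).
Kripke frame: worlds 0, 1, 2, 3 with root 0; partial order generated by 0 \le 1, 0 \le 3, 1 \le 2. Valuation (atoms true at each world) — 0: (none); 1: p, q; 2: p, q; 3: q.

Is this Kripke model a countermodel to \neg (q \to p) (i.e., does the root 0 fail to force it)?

0 \nVdash \neg (q \to p) since 1 is accessible from 0 and 1 \Vdash q \to p.
1 \Vdash q \to p: every world accessible from 1 that forces q (namely 1, 2) also forces p.
So the root 0 does not force \neg (q \to p); the model is a countermodel.

Yes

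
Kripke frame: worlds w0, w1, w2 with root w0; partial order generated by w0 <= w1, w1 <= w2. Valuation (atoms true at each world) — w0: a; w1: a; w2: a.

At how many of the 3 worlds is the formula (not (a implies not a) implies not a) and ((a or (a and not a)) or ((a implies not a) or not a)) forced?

w0: does not force it — w0 does not force (not (a implies not a) implies not a) and ((a or (a and not a)) or ((a implies not a) or not a)) since w0 fails not (a implies not a) implies not a.
w1: does not force it — w1 does not force (not (a implies not a) implies not a) and ((a or (a and not a)) or ((a implies not a) or not a)) since w1 fails not (a implies not a) implies not a.
w2: does not force it — w2 does not force (not (a implies not a) implies not a) and ((a or (a and not a)) or ((a implies not a) or not a)) since w2 fails not (a implies not a) implies not a.
Worlds forcing the formula: { }.

0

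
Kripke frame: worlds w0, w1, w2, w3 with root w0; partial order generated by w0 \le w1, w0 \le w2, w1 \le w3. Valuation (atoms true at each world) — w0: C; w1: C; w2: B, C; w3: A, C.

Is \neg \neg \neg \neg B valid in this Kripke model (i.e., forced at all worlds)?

No

Not every world: w0 \nVdash \neg \neg \neg \neg B.
w0 \nVdash \neg \neg \neg \neg B since w1 is accessible from w0 and w1 \Vdash \neg \neg \neg B.
w1 \Vdash \neg \neg \neg B: no world accessible from w1 forces \neg \neg B.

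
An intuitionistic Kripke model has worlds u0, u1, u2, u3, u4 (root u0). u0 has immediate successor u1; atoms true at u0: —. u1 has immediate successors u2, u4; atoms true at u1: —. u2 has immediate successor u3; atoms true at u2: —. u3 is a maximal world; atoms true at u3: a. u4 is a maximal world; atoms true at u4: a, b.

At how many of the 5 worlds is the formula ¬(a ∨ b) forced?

u0: does not force it — u0 ⊮ ¬(a ∨ b) since u3 is accessible from u0 and u3 ⊩ a ∨ b.
u1: does not force it — u1 ⊮ ¬(a ∨ b) since u3 is accessible from u1 and u3 ⊩ a ∨ b.
u2: does not force it.
u3: does not force it.
u4: does not force it.
Worlds forcing the formula: { }.

0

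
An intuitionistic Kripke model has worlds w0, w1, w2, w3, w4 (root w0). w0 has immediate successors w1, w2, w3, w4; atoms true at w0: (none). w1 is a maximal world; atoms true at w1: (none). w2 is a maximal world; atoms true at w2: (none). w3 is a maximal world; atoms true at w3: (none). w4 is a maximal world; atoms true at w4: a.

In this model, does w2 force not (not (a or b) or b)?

No

w2 does not force not (not (a or b) or b) since w2 is accessible from w2 and w2 forces not (a or b) or b.
w2 forces not (a or b) or b via the disjunct not (a or b).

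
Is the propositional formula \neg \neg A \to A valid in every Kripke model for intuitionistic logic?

This is double-negation elimination, which is not intuitionistically valid.
A Kripke countermodel: worlds s0, s1; order generated by s0 \le s1; atoms true at each world — s0:{}; s1:{A}.
s0 \nVdash \neg \neg A \to A: already at s0 itself, s0 \Vdash \neg \neg A but s0 \nVdash A.
s0 lacks atom A, so s0 \nVdash A.
So the root s0 does not force the formula.

No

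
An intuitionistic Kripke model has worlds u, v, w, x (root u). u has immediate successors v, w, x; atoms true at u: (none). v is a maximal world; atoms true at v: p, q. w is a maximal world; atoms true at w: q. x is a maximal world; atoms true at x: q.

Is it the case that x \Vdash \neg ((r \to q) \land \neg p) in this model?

x \nVdash \neg ((r \to q) \land \neg p) since x is accessible from x and x \Vdash (r \to q) \land \neg p.
x \Vdash (r \to q) \land \neg p since x forces both conjuncts.

No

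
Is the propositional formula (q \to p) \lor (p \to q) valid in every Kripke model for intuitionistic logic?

This is the Gödel–Dummett linearity axiom, which is not intuitionistically valid.
A Kripke countermodel: worlds u, v, w; order generated by u \le v, u \le w; atoms true at each world — u:{}; v:{q}; w:{p}.
u \nVdash (q \to p) \lor (p \to q): neither disjunct is forced at u.
u \nVdash q \to p: at the accessible world v, v \Vdash q but v \nVdash p.
v lacks atom p, so v \nVdash p.
So the root u does not force the formula.

No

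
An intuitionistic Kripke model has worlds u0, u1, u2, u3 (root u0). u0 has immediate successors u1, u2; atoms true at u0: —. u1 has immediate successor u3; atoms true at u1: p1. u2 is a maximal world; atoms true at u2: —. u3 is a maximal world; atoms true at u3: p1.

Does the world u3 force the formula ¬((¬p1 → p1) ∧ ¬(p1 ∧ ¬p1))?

No

u3 ⊮ ¬((¬p1 → p1) ∧ ¬(p1 ∧ ¬p1)) since u3 is accessible from u3 and u3 ⊩ (¬p1 → p1) ∧ ¬(p1 ∧ ¬p1).
u3 ⊩ (¬p1 → p1) ∧ ¬(p1 ∧ ¬p1) since u3 forces both conjuncts.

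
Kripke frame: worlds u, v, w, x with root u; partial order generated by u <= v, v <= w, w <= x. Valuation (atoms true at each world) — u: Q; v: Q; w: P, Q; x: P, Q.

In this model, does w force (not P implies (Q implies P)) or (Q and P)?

w forces (not P implies (Q implies P)) or (Q and P) via the disjunct not P implies (Q implies P).

Yes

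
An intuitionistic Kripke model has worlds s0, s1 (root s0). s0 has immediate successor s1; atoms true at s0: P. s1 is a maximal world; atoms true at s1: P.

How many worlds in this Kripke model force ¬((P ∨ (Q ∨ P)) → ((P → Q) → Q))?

s0: does not force it — s0 ⊮ ¬((P ∨ (Q ∨ P)) → ((P → Q) → Q)) since s0 is accessible from s0 and s0 ⊩ (P ∨ (Q ∨ P)) → ((P → Q) → Q).
s1: does not force it — s1 ⊮ ¬((P ∨ (Q ∨ P)) → ((P → Q) → Q)) since s1 is accessible from s1 and s1 ⊩ (P ∨ (Q ∨ P)) → ((P → Q) → Q).
Worlds forcing the formula: { }.

0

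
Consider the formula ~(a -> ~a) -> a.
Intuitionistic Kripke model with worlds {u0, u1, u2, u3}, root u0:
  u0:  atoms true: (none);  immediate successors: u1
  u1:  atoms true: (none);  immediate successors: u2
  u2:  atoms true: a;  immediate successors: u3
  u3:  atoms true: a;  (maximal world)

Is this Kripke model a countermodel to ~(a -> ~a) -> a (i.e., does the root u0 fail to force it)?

Yes

u0 ||-/- ~(a -> ~a) -> a: already at u0 itself, u0 ||- ~(a -> ~a) but u0 ||-/- a.
u0 lacks atom a, so u0 ||-/- a.
So the root u0 does not force ~(a -> ~a) -> a; the model is a countermodel.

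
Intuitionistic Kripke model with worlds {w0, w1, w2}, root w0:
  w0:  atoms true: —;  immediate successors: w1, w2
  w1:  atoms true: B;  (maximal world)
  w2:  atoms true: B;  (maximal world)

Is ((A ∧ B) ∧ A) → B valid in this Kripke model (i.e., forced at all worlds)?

Yes

w0 ⊩ ((A ∧ B) ∧ A) → B vacuously: no world accessible from w0 forces the antecedent (A ∧ B) ∧ A.
Since the root w0 forces ((A ∧ B) ∧ A) → B and forcing is persistent (monotone upward), every world forces it.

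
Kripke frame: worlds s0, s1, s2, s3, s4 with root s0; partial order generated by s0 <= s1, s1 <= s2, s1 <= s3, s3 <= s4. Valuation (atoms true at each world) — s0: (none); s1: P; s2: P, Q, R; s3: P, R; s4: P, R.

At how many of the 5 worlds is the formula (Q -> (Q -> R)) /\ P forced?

4

s0: does not force it — s0 ||-/- (Q -> (Q -> R)) /\ P since s0 fails P.
s1: forces it.
s2: forces it.
s3: forces it.
s4: forces it.
Worlds forcing the formula: {s1, s2, s3, s4}.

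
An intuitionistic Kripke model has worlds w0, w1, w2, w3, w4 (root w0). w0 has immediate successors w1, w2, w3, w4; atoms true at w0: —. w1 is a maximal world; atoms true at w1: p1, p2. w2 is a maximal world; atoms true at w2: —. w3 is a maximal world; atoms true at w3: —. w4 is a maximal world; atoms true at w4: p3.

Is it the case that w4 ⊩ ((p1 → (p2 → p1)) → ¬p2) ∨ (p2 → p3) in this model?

w4 ⊩ ((p1 → (p2 → p1)) → ¬p2) ∨ (p2 → p3) via the disjunct (p1 → (p2 → p1)) → ¬p2.

Yes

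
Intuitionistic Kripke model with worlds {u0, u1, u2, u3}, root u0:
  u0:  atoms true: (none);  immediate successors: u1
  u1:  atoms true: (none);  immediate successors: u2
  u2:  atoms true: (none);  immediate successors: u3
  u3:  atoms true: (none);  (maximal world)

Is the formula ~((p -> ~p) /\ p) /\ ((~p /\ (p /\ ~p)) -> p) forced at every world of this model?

u0 ||- ~((p -> ~p) /\ p) /\ ((~p /\ (p /\ ~p)) -> p) since u0 forces both conjuncts.
Since the root u0 forces ~((p -> ~p) /\ p) /\ ((~p /\ (p /\ ~p)) -> p) and forcing is persistent (monotone upward), every world forces it.

Yes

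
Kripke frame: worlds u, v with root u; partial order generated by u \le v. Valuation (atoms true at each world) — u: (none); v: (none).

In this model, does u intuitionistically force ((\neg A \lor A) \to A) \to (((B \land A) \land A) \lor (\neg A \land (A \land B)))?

u \Vdash ((\neg A \lor A) \to A) \to (((B \land A) \land A) \lor (\neg A \land (A \land B))) vacuously: no world accessible from u forces the antecedent (\neg A \lor A) \to A.

Yes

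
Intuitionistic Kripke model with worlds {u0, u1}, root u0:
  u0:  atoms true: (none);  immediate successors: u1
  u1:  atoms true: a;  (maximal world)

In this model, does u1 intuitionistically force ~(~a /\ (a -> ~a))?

u1 ||- ~(~a /\ (a -> ~a)): no world accessible from u1 forces ~a /\ (a -> ~a).

Yes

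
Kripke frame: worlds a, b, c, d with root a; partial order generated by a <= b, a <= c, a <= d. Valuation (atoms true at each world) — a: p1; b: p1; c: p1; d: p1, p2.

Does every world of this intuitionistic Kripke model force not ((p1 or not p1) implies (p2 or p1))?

Not every world: a does not force not ((p1 or not p1) implies (p2 or p1)).
a does not force not ((p1 or not p1) implies (p2 or p1)) since a is accessible from a and a forces (p1 or not p1) implies (p2 or p1).
a forces (p1 or not p1) implies (p2 or p1): every world accessible from a that forces p1 or not p1 (namely a, b, c, d) also forces p2 or p1.

No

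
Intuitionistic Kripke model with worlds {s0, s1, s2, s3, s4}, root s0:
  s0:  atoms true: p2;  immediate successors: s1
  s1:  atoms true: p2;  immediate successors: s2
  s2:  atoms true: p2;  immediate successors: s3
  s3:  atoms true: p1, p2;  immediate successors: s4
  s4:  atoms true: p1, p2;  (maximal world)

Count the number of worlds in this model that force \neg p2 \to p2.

s0: forces it.
s1: forces it.
s2: forces it.
s3: forces it.
s4: forces it.
Worlds forcing the formula: {s0, s1, s2, s3, s4}.

5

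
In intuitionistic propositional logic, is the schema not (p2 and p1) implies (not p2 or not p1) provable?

No

This is the constructively invalid direction of De Morgan's law for conjunction, which is not intuitionistically valid.
A Kripke countermodel: worlds u0, u1, u2; order generated by u0 <= u1, u0 <= u2; atoms true at each world — u0:{}; u1:{p2}; u2:{p1}.
u0 does not force not (p2 and p1) implies (not p2 or not p1): already at u0 itself, u0 forces not (p2 and p1) but u0 does not force not p2 or not p1.
u0 does not force not p2 or not p1: neither disjunct is forced at u0.
u0 does not force not p2 since u1 is accessible from u0 and u1 forces p2.
So the root u0 does not force the formula.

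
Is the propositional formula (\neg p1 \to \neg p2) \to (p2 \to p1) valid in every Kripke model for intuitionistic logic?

No

This is the converse of contraposition, which is not intuitionistically valid.
A Kripke countermodel: worlds s0, s1; order generated by s0 \le s1; atoms true at each world — s0:{p2}; s1:{p1,p2}.
s0 \nVdash (\neg p1 \to \neg p2) \to (p2 \to p1): already at s0 itself, s0 \Vdash \neg p1 \to \neg p2 but s0 \nVdash p2 \to p1.
s0 \nVdash p2 \to p1: already at s0 itself, s0 \Vdash p2 but s0 \nVdash p1.
s0 lacks atom p1, so s0 \nVdash p1.
So the root s0 does not force the formula.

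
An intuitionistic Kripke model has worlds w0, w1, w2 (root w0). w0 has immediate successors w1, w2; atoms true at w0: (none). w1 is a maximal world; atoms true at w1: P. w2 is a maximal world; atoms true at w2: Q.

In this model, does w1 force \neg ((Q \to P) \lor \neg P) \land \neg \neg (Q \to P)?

No

w1 \nVdash \neg ((Q \to P) \lor \neg P) \land \neg \neg (Q \to P) since w1 fails \neg ((Q \to P) \lor \neg P).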